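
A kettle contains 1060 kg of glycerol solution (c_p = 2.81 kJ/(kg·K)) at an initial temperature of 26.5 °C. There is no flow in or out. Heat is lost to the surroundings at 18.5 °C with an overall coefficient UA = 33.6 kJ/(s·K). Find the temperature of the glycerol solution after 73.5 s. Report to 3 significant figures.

22.0 °C

Lumped-capacitance energy balance: M c_p dT/dt = UA(T_amb − T).
dT/dt = (T_ss − T)/τ with T_ss = T_amb = 18.500 °C, τ = M c_p/UA = 1060·2.81/33.6 = 88.649 s.
T approaches T_ss exponentially: T(t) = T_ss + (T₀ − T_ss) e^(−t/τ).
T(73.5) = 18.500 + (8.0000)·0.43644 = 21.991 °C.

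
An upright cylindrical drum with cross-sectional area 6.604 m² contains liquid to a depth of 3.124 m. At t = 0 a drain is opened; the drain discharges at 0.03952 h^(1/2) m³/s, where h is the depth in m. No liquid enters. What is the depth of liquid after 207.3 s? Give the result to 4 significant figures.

A dh/dt = −Q_out = −0.03952 √h.
∫ h^(−1/2) dh = −(0.03952/A) ∫ dt, giving 2√h = 2√h₀ − (0.03952/A) t.
√h = √3.124 − 0.03952·207.3/(2·6.604) = 1.76748 − 0.620268 = 1.14722.
h = 1.14722² = 1.31611 m.

1.316 m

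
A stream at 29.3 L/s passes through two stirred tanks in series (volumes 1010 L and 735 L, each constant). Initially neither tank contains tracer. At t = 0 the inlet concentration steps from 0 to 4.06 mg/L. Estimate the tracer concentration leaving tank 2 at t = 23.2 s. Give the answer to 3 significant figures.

Species balance on tank i: dCᵢ/dt = (Cᵢ₋₁ − Cᵢ)/τᵢ with τᵢ = Vᵢ/Q.
τ₁ = 1010/29.3 = 34.471 s; τ₂ = 735/29.3 = 25.085 s.
Tank 1: C₁ = C_in(1 − e^(−t/τ₁)). Tank 2 (τ₁ ≠ τ₂): C₂ = C_in[1 − (τ₁ e^(−t/τ₁) − τ₂ e^(−t/τ₂))/(τ₁ − τ₂)].
At t = 23.2: e^(−t/τ₁) = 0.51016, e^(−t/τ₂) = 0.39659.
C₂ = 4.06·[1 − (34.471·0.51016 − 25.085·0.39659)/(9.3857)] = 4.06·0.18631 = 0.75640 mg/L.

0.756 mg/L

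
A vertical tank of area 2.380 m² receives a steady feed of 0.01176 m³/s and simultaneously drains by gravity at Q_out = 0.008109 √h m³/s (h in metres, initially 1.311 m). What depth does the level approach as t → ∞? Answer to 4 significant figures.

Accumulation of liquid (constant cross-section A): A dh/dt = Q_in − 0.008109 √h. At steady state dh/dt = 0:
Q_in = 0.008109 √h_ss ⇒ √h_ss = 0.01176/0.008109 = 1.45024.
h_ss = 1.45024² = 2.10320 m. (Since h₀ = 1.311 m < h_ss, the level will rise toward this value.)

2.103 m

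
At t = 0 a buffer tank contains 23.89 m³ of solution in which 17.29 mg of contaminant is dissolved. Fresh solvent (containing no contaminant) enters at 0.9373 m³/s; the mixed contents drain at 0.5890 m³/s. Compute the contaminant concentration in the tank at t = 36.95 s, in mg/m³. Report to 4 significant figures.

0.2269 mg/m³

Let m(t) be the amount of contaminant. Volume: V(t) = V₀ + (Q_in − Q_out) t = 23.89 + 0.348300 t; V(36.95) = 36.7597 m³.
Species balance (pure solvent in): dm/dt = −Q_out · m/V(t).
Separate: dm/m = −Q_out dt/V(t) ⇒ ln(m/m₀) = −(Q_out/(Q_in−Q_out)) ln(V/V₀).
m = m₀ (V₀/V)^(Q_out/(Q_in−Q_out)) = 17.29 × (23.89/36.7597)^(1.69107) = 8.34260 mg.
C = m/V = 8.34260/36.7597 = 0.226950 mg/m³.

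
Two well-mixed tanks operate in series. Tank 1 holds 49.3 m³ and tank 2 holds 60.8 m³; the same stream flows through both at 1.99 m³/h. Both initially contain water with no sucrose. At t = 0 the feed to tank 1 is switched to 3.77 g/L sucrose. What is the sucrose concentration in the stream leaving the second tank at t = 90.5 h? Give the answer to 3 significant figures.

Species balance on tank i: dCᵢ/dt = (Cᵢ₋₁ − Cᵢ)/τᵢ with τᵢ = Vᵢ/Q.
τ₁ = 49.3/1.99 = 24.774 h; τ₂ = 60.8/1.99 = 30.553 h.
Tank 1: C₁ = C_in(1 − e^(−t/τ₁)). Tank 2 (τ₁ ≠ τ₂): C₂ = C_in[1 − (τ₁ e^(−t/τ₁) − τ₂ e^(−t/τ₂))/(τ₁ − τ₂)].
At t = 90.5: e^(−t/τ₁) = 0.025912, e^(−t/τ₂) = 0.051711.
C₂ = 3.77·[1 − (24.774·0.025912 − 30.553·0.051711)/(-5.7789)] = 3.77·0.83769 = 3.1581 g/L.

3.16 g/L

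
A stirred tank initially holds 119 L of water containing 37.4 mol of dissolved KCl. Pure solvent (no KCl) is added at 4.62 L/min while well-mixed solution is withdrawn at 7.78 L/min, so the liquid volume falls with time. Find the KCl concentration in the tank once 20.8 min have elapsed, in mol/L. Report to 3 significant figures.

Total volume: dV/dt = Q_in − Q_out = -3.1600 L/min, so V(t) = 119 − 3.1600 t and V(20.8) = 53.272 L.
Species balance (pure solvent in): dm/dt = −Q_out · m/V(t).
Separate: dm/m = −Q_out dt/V(t) ⇒ ln(m/m₀) = −(Q_out/(Q_in−Q_out)) ln(V/V₀).
m = m₀ (V₀/V)^(Q_out/(Q_in−Q_out)) = 37.4 × (119/53.272)^(-2.4620) = 5.1702 mol.
C = m/V = 5.1702/53.272 = 0.097053 mol/L.

0.0971 mol/L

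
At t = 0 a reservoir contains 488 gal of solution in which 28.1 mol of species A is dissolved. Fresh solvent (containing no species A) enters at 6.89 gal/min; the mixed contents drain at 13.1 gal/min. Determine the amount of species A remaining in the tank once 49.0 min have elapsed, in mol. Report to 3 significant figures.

3.58 mol

Total volume: dV/dt = Q_in − Q_out = -6.2100 gal/min, so V(t) = 488 − 6.2100 t and V(49.0) = 183.71 gal.
Solute balance: dm/dt = 0 − Q_out C = −Q_out m/V(t).
dm/m = −Q_out dt/(V₀ − 6.2100 t); integrating gives ln(m/m₀) = −(Q_out/(Q_in−Q_out)) ln(V/V₀).
m = m₀ (V₀/V)^(Q_out/(Q_in−Q_out)) = 28.1 × (488/183.71)^(-2.1095) = 3.5783 mol.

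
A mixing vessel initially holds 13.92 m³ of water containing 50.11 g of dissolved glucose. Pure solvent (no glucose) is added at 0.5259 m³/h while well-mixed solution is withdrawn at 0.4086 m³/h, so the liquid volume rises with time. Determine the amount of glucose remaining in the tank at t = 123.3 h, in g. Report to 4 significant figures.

Total volume: dV/dt = Q_in − Q_out = 0.117300 m³/h, so V(t) = 13.92 + 0.117300 t and V(123.3) = 28.3831 m³.
Species balance (pure solvent in): dm/dt = −Q_out · m/V(t).
dm/m = −Q_out dt/(V₀ + 0.117300 t); integrating gives ln(m/m₀) = −(Q_out/(Q_in−Q_out)) ln(V/V₀).
m = m₀ (V₀/V)^(Q_out/(Q_in−Q_out)) = 50.11 × (13.92/28.3831)^(3.48338) = 4.18887 g.

4.189 g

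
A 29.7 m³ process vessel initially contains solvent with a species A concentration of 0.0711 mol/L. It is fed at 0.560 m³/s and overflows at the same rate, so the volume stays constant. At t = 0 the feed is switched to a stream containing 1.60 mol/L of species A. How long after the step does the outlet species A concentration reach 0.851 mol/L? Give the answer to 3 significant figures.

37.8 s

Species balance: V dC/dt = Q(C_in − C) ⇒ τ = V/Q = 53.036 s.
C(t) = C_in + (C₀ − C_in) e^(−t/τ). Set C = 0.851 and solve for t:
e^(−t/τ) = (C − C_in)/(C₀ − C_in) = (0.851 − 1.60)/(0.0711 − 1.60) = 0.48989
t = −τ ln(…) = 53.036 × 0.71356 = 37.844 s.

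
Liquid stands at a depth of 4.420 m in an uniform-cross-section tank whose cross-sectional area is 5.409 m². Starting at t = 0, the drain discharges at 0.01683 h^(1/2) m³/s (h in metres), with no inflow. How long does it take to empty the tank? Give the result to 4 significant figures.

A dh/dt = −Q_out = −0.01683 √h.
This is separable: 2 d(√h)/dt = −0.01683/A, so √h = √h₀ − (0.01683/(2A)) t.
Tank is empty when √h = 0: t_empty = 2A√h₀/0.01683.
t_empty = 2·5.409·√4.420/0.01683 = 10.8180·2.10238/0.01683 = 1351.37 s.

1351 s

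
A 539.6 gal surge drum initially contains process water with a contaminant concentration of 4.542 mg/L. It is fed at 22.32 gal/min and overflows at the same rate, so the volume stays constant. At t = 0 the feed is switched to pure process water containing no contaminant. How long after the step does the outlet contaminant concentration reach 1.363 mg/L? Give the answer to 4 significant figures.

29.10 min

Species balance on the tank: V dC/dt = Q(C_in − C), so τ = V/Q = 24.1756 min.
C(t) = C_in + (C₀ − C_in) e^(−t/τ). Set C = 1.363 and solve for t:
e^(−t/τ) = (C − C_in)/(C₀ − C_in) = (1.363 − 0)/(4.542 − 0) = 0.300088
t = −τ ln(…) = 24.1756 × 1.20368 = 29.0997 min.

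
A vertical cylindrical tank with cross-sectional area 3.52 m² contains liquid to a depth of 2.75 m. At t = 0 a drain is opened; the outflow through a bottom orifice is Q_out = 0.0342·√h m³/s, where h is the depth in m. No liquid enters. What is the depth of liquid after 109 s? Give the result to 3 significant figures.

1.27 m

Accumulation of liquid (constant cross-section A): A dh/dt = −0.0342 √h.
This is separable: 2 d(√h)/dt = −0.0342/A, so √h = √h₀ − (0.0342/(2A)) t.
√h = √2.75 − 0.0342·109/(2·3.52) = 1.6583 − 0.52952 = 1.1288.
h = 1.1288² = 1.2742 m.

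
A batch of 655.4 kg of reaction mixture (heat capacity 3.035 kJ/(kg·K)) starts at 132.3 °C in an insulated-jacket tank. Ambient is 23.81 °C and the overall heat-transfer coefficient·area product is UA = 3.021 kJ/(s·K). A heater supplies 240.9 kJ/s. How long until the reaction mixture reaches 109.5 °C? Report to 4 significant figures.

1037 s

Heat balance on the well-mixed liquid: M c_p dT/dt = −UA(T − T_amb) + Q̇.
τ = M c_p/UA = 658.437 s; T_ss = T_amb + Q̇/UA = 23.81 + 240.9/3.021 = 103.552 °C.
T(t) = T_ss + (T₀ − T_ss)e^(−t/τ); set T = 109.5:
t = −τ ln[(T − T_ss)/(T₀ − T_ss)] = −658.437 · ln(0.206907) = 1037.36 s.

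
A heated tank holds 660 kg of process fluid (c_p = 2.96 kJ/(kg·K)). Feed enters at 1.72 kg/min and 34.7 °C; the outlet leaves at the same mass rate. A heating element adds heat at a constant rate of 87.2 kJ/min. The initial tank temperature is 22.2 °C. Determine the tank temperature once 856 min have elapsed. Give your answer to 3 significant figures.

M c_p dT/dt = ṁ c_p (T_in − T) + Q̇.
τ = M/ṁ = 383.72 min; T_ss = T_in + Q̇/(ṁ c_p) = 34.7 + 87.2/(1.72·2.96) = 51.828 °C.
This is linear first-order; T(t) = T_ss + (T₀ − T_ss) e^(−t/τ).
T(856) = 51.828 + (-29.628)·e^(−856/383.72) = 51.828 + (-29.628)·0.10744 = 48.644 °C.

48.6 °C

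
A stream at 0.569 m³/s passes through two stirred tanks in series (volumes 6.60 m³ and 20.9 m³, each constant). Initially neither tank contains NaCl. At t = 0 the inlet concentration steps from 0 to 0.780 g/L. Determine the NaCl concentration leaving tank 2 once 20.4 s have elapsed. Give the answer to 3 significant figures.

Species balance on tank i: dCᵢ/dt = (Cᵢ₋₁ − Cᵢ)/τᵢ with τᵢ = Vᵢ/Q.
τ₁ = 6.60/0.569 = 11.599 s; τ₂ = 20.9/0.569 = 36.731 s.
Solving the cascade with C₁(0)=C₂(0)=0 gives C₂(t) = C_in[1 − (τ₁ e^(−t/τ₁) − τ₂ e^(−t/τ₂))/(τ₁ − τ₂)].
At t = 20.4: e^(−t/τ₁) = 0.17226, e^(−t/τ₂) = 0.57385.
C₂ = 0.780·[1 − (11.599·0.17226 − 36.731·0.57385)/(-25.132)] = 0.780·0.24080 = 0.18783 g/L.

0.188 g/L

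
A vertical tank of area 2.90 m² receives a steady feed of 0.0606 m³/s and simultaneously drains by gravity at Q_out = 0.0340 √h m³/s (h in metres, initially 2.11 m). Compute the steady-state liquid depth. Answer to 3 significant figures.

A dh/dt = Q_in − 0.0340 √h. Steady state requires inflow = outflow:
Q_in = 0.0340 √h_ss ⇒ √h_ss = 0.0606/0.0340 = 1.7824.
h_ss = 1.7824² = 3.1768 m. (Since h₀ = 2.11 m < h_ss, the level will rise toward this value.)

3.18 m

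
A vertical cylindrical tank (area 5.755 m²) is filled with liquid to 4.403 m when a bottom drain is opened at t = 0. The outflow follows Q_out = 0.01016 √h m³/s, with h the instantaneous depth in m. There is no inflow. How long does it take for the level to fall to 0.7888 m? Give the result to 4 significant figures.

A dh/dt = −Q_out = −0.01016 √h.
This is separable: 2 d(√h)/dt = −0.01016/A, so √h = √h₀ − (0.01016/(2A)) t.
t = 2A(√h₀ − √h)/0.01016 = 2·5.755·(√4.403 − √0.7888)/0.01016
  = 11.5100 × (2.09833 − 0.888144) / 0.01016 = 1370.99 s.

1371 s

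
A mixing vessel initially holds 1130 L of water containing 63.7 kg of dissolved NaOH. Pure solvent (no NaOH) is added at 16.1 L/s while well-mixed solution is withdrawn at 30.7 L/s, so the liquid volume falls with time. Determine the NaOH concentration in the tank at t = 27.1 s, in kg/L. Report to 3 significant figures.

Let m(t) be the amount of NaOH. Volume: V(t) = V₀ + (Q_in − Q_out) t = 1130 − 14.600 t; V(27.1) = 734.34 L.
Solute balance: dm/dt = 0 − Q_out C = −Q_out m/V(t).
dm/m = −Q_out dt/(V₀ − 14.600 t); integrating gives ln(m/m₀) = −(Q_out/(Q_in−Q_out)) ln(V/V₀).
m = m₀ (V₀/V)^(Q_out/(Q_in−Q_out)) = 63.7 × (1130/734.34)^(-2.1027) = 25.736 kg.
C = m/V = 25.736/734.34 = 0.035047 kg/L.

0.0350 kg/L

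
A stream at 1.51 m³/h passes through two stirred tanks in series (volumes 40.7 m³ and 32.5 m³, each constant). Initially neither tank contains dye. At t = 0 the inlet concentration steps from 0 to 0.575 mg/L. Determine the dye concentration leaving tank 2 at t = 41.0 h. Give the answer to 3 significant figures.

Species balance on tank i: dCᵢ/dt = (Cᵢ₋₁ − Cᵢ)/τᵢ with τᵢ = Vᵢ/Q.
τ₁ = 40.7/1.51 = 26.954 h; τ₂ = 32.5/1.51 = 21.523 h.
Solving the cascade with C₁(0)=C₂(0)=0 gives C₂(t) = C_in[1 − (τ₁ e^(−t/τ₁) − τ₂ e^(−t/τ₂))/(τ₁ − τ₂)].
At t = 41.0: e^(−t/τ₁) = 0.21846, e^(−t/τ₂) = 0.14883.
C₂ = 0.575·[1 − (26.954·0.21846 − 21.523·0.14883)/(5.4305)] = 0.575·0.50556 = 0.29070 mg/L.

0.291 mg/L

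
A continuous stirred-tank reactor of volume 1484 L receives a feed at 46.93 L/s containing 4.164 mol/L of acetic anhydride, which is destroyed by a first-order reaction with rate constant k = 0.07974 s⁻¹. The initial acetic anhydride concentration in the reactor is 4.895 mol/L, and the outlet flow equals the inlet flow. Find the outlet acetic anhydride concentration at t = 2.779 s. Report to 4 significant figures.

V dC/dt = Q(C_in − C) − k V C.
dC/dt = (Q/V) C_in − (Q/V + k) C; effective rate a = Q/V + k = 0.0316240 + 0.07974 = 0.111364 s⁻¹.
C_ss = Q C_in/(Q + kV) = 1.18245 mol/L; C(t) = C_ss + (C₀ − C_ss) e^(−a t).
C(2.779) = 1.18245 + (3.71255)·e^(−0.111364·2.779) = 1.18245 + (3.71255)·0.733828 = 3.90682 mol/L.

3.907 mol/L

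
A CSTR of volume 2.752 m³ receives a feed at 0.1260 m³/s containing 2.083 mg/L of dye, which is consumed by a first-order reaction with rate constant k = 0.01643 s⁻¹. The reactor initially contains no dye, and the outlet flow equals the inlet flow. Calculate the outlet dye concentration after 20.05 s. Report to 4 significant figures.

Accumulation = in − out − consumed: V dC/dt = Q C_in − Q C − k V C.
dC/dt = (Q/V) C_in − (Q/V + k) C; effective rate a = Q/V + k = 0.0457849 + 0.01643 = 0.0622149 s⁻¹.
C_ss = Q C_in/(Q + kV) = 1.53291 mg/L; C(t) = C_ss + (C₀ − C_ss) e^(−a t).
C(20.05) = 1.53291 + (-1.53291)·e^(−0.0622149·20.05) = 1.53291 + (-1.53291)·0.287248 = 1.09259 mg/L.

1.093 mg/L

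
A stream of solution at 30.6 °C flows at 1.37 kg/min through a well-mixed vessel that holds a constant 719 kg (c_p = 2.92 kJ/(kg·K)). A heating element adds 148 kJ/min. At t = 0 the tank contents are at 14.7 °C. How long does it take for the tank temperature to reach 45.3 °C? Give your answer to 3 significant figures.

453 min

M c_p dT/dt = ṁ c_p (T_in − T) + Q̇.
τ = M/ṁ = 524.82 min; T_ss = T_in + Q̇/(ṁ c_p) = 67.596 °C.
T(t) = T_ss + (T₀ − T_ss) e^(−t/τ). Set T = 45.3:
e^(−t/τ) = (45.3 − 67.596)/(14.7 − 67.596) = 0.42151
t = −524.82 · ln(0.42151) = 453.40 min.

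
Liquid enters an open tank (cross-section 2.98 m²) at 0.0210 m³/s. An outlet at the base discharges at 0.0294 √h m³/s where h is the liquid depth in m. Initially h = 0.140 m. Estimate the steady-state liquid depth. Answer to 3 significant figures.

Mass balance (ρ constant): A dh/dt = Q_in − 0.0294 √h. At steady state dh/dt = 0:
Q_in = 0.0294 √h_ss ⇒ √h_ss = 0.0210/0.0294 = 0.71429.
h_ss = 0.71429² = 0.51020 m. (Since h₀ = 0.140 m < h_ss, the level will rise toward this value.)

0.510 m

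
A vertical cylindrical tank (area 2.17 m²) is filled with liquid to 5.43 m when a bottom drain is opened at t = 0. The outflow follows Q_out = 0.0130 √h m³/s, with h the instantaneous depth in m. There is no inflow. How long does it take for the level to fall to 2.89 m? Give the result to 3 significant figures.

210 s

A dh/dt = −Q_out = −0.0130 √h.
This is separable: 2 d(√h)/dt = −0.0130/A, so √h = √h₀ − (0.0130/(2A)) t.
t = 2A(√h₀ − √h)/0.0130 = 2·2.17·(√5.43 − √2.89)/0.0130
  = 4.3400 × (2.3302 − 1.7000) / 0.0130 = 210.40 s.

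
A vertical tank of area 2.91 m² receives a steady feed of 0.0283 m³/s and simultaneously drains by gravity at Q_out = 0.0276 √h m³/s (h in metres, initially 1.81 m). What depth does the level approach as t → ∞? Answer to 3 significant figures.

Mass balance (ρ constant): A dh/dt = Q_in − 0.0276 √h. At steady state dh/dt = 0:
Q_in = 0.0276 √h_ss ⇒ √h_ss = 0.0283/0.0276 = 1.0254.
h_ss = 1.0254² = 1.0514 m. (Since h₀ = 1.81 m > h_ss, the level will fall toward this value.)

1.05 m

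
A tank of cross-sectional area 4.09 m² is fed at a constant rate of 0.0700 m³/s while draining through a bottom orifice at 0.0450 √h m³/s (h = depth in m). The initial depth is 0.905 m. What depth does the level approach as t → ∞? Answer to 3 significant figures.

Level balance: A dh/dt = 0.0700 − 0.0450 √h. Setting dh/dt = 0:
Q_in = 0.0450 √h_ss ⇒ √h_ss = 0.0700/0.0450 = 1.5556.
h_ss = 1.5556² = 2.4198 m. (Since h₀ = 0.905 m < h_ss, the level will rise toward this value.)

2.42 m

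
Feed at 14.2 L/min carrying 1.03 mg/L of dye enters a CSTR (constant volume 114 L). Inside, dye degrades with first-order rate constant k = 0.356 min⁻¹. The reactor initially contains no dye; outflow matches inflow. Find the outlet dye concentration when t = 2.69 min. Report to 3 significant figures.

Accumulation = in − out − consumed: V dC/dt = Q C_in − Q C − k V C.
This is linear with rate a = Q/V + k = 0.48056 min⁻¹.
C_ss = Q C_in/(Q + kV) = 0.26698 mg/L; C(t) = C_ss + (C₀ − C_ss) e^(−a t).
C(2.69) = 0.26698 + (-0.26698)·e^(−0.48056·2.69) = 0.26698 + (-0.26698)·0.27453 = 0.19368 mg/L.

0.194 mg/L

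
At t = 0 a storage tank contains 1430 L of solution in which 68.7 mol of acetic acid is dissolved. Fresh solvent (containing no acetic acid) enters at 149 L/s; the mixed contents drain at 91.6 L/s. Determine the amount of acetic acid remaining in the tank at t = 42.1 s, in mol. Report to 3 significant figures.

Let m(t) be the amount of acetic acid. Volume: V(t) = V₀ + (Q_in − Q_out) t = 1430 + 57.400 t; V(42.1) = 3846.5 L.
Solute balance: dm/dt = 0 − Q_out C = −Q_out m/V(t).
Separate: dm/m = −Q_out dt/V(t) ⇒ ln(m/m₀) = −(Q_out/(Q_in−Q_out)) ln(V/V₀).
m = m₀ (V₀/V)^(Q_out/(Q_in−Q_out)) = 68.7 × (1430/3846.5)^(1.5958) = 14.164 mol.

14.2 mol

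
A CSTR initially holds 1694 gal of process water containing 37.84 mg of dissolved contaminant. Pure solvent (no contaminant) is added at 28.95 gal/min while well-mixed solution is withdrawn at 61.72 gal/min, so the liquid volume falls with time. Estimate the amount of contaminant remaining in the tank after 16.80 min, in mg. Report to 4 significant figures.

18.05 mg

Total volume: dV/dt = Q_in − Q_out = -32.7700 gal/min, so V(t) = 1694 − 32.7700 t and V(16.80) = 1143.46 gal.
Species balance (pure solvent in): dm/dt = −Q_out · m/V(t).
Separate: dm/m = −Q_out dt/V(t) ⇒ ln(m/m₀) = −(Q_out/(Q_in−Q_out)) ln(V/V₀).
m = m₀ (V₀/V)^(Q_out/(Q_in−Q_out)) = 37.84 × (1694/1143.46)^(-1.88343) = 18.0496 mg.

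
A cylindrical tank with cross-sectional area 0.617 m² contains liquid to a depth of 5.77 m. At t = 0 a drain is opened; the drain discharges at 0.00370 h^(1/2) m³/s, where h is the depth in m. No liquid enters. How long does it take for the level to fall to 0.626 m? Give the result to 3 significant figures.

Unsteady balance on liquid volume: A dh/dt = −0.00370 √h.
Separate and integrate: 2(√h − √h₀) = −(0.00370/A) t.
t = 2A(√h₀ − √h)/0.00370 = 2·0.617·(√5.77 − √0.626)/0.00370
  = 1.2340 × (2.4021 − 0.79120) / 0.00370 = 537.25 s.

537 s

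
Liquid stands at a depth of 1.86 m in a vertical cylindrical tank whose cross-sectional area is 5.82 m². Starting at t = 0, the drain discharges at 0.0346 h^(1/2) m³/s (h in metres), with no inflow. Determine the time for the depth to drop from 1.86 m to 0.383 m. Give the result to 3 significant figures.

251 s

With no inflow, A dh/dt = −0.0346 √h.
Separate and integrate: 2(√h − √h₀) = −(0.0346/A) t.
t = 2A(√h₀ − √h)/0.0346 = 2·5.82·(√1.86 − √0.383)/0.0346
  = 11.640 × (1.3638 − 0.61887) / 0.0346 = 250.61 s.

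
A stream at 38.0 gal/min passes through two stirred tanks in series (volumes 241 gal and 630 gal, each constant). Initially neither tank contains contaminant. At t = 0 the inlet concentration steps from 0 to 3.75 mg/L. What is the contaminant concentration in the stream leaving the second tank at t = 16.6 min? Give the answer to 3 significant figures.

Time constants: τᵢ = Vᵢ/Q for each well-mixed tank.
τ₁ = 241/38.0 = 6.3421 min; τ₂ = 630/38.0 = 16.579 min.
Tank 1: C₁ = C_in(1 − e^(−t/τ₁)). Tank 2 (τ₁ ≠ τ₂): C₂ = C_in[1 − (τ₁ e^(−t/τ₁) − τ₂ e^(−t/τ₂))/(τ₁ − τ₂)].
At t = 16.6: e^(−t/τ₁) = 0.072990, e^(−t/τ₂) = 0.36741.
C₂ = 3.75·[1 − (6.3421·0.072990 − 16.579·0.36741)/(-10.237)] = 3.75·0.45018 = 1.6882 mg/L.

1.69 mg/L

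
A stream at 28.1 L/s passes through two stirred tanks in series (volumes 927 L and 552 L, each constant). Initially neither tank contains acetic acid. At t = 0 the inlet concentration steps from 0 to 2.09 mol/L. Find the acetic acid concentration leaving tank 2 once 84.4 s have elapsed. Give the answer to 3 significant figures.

1.73 mol/L

Each tank obeys Vᵢ dCᵢ/dt = Q(Cᵢ₋₁ − Cᵢ), so τᵢ = Vᵢ/Q.
τ₁ = 927/28.1 = 32.989 s; τ₂ = 552/28.1 = 19.644 s.
Tank 1: C₁ = C_in(1 − e^(−t/τ₁)). Tank 2 (τ₁ ≠ τ₂): C₂ = C_in[1 − (τ₁ e^(−t/τ₁) − τ₂ e^(−t/τ₂))/(τ₁ − τ₂)].
At t = 84.4: e^(−t/τ₁) = 0.077428, e^(−t/τ₂) = 0.013617.
C₂ = 2.09·[1 − (32.989·0.077428 − 19.644·0.013617)/(13.345)] = 2.09·0.82864 = 1.7319 mol/L.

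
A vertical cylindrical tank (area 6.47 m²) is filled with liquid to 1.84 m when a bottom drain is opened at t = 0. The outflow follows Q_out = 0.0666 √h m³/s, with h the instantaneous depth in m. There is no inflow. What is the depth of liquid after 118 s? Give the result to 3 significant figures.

0.561 m

Accumulation of liquid (constant cross-section A): A dh/dt = −0.0666 √h.
∫ h^(−1/2) dh = −(0.0666/A) ∫ dt, giving 2√h = 2√h₀ − (0.0666/A) t.
√h = √1.84 − 0.0666·118/(2·6.47) = 1.3565 − 0.60733 = 0.74914.
h = 0.74914² = 0.56121 m.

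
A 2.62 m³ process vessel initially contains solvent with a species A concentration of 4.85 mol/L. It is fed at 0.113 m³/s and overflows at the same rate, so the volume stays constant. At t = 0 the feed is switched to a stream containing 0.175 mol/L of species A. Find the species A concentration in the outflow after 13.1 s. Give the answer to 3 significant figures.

2.83 mol/L

Mass balance on the solute (V constant): V dC/dt = Q(C_in − C).
So dC/dt = (C_in − C)/τ with τ = V/Q = 2.62/0.113 = 23.186 s.
This is linear first-order; C(t) = C_in + (C₀ − C_in) e^(−t/τ).
C(13.1) = 0.175 + (4.85 − 0.175)·e^(−13.1/23.186) = 0.175 + (4.6750)·0.56836 = 2.8321 mol/L.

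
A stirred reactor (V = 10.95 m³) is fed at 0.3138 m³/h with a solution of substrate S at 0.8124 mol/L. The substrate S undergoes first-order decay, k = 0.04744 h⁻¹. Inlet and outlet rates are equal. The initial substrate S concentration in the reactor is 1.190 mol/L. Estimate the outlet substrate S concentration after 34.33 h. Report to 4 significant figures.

Species balance: V dC/dt = Q C_in − Q C − k V C.
dC/dt = (Q/V) C_in − (Q/V + k) C; effective rate a = Q/V + k = 0.0286575 + 0.04744 = 0.0760975 h⁻¹.
C_ss = Q C_in/(Q + kV) = 0.305941 mol/L; C(t) = C_ss + (C₀ − C_ss) e^(−a t).
C(34.33) = 0.305941 + (0.884059)·e^(−0.0760975·34.33) = 0.305941 + (0.884059)·0.0733562 = 0.370793 mol/L.

0.3708 mol/L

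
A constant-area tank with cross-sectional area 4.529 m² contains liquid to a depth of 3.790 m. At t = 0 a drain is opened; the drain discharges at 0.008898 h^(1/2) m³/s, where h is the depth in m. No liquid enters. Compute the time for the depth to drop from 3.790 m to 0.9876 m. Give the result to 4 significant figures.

Unsteady balance on liquid volume: A dh/dt = −0.008898 √h.
∫ h^(−1/2) dh = −(0.008898/A) ∫ dt, giving 2√h = 2√h₀ − (0.008898/A) t.
t = 2A(√h₀ − √h)/0.008898 = 2·4.529·(√3.790 − √0.9876)/0.008898
  = 9.05800 × (1.94679 − 0.993781) / 0.008898 = 970.148 s.

970.1 s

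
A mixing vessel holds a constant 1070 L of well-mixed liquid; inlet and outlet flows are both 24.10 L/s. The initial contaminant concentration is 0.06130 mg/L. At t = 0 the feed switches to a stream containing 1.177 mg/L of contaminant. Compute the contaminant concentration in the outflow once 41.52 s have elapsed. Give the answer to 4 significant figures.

0.7391 mg/L

Transient balance on the dissolved component: V dC/dt = Q(C_in − C).
Time constant τ = V/Q = 1070/24.10 = 44.3983 s.
C approaches C_in exponentially: C(t) = C_in + (C₀ − C_in) e^(−t/τ).
C(41.52) = 1.177 + (0.06130 − 1.177)·e^(−41.52/44.3983) = 1.177 + (-1.11570)·0.392519 = 0.739066 mg/L.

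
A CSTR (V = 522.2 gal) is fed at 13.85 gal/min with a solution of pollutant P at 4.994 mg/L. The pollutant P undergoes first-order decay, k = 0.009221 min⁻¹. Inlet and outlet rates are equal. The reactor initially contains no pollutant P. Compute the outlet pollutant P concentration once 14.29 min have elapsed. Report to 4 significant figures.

Species balance: V dC/dt = Q C_in − Q C − k V C.
dC/dt = (Q/V) C_in − (Q/V + k) C; effective rate a = Q/V + k = 0.0265224 + 0.009221 = 0.0357434 min⁻¹.
C_ss = Q C_in/(Q + kV) = 3.70566 mg/L; C(t) = C_ss + (C₀ − C_ss) e^(−a t).
C(14.29) = 3.70566 + (-3.70566)·e^(−0.0357434·14.29) = 3.70566 + (-3.70566)·0.600031 = 1.48215 mg/L.

1.482 mg/L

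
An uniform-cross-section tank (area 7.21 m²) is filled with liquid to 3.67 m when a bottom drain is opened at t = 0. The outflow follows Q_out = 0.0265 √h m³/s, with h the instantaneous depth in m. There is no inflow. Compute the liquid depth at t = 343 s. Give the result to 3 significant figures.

A dh/dt = −Q_out = −0.0265 √h.
Separate and integrate: 2(√h − √h₀) = −(0.0265/A) t.
√h = √3.67 − 0.0265·343/(2·7.21) = 1.9157 − 0.63034 = 1.2854.
h = 1.2854² = 1.6522 m.

1.65 m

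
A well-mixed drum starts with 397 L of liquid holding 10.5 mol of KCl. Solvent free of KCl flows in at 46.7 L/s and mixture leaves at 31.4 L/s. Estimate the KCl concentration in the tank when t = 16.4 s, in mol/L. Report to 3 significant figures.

0.00593 mol/L

Let m(t) be the amount of KCl. Volume: V(t) = V₀ + (Q_in − Q_out) t = 397 + 15.300 t; V(16.4) = 647.92 L.
No KCl enters, so dm/dt = −Q_out · (m/V).
dm/m = −Q_out dt/(V₀ + 15.300 t); integrating gives ln(m/m₀) = −(Q_out/(Q_in−Q_out)) ln(V/V₀).
m = m₀ (V₀/V)^(Q_out/(Q_in−Q_out)) = 10.5 × (397/647.92)^(2.0523) = 3.8424 mol.
C = m/V = 3.8424/647.92 = 0.0059304 mol/L.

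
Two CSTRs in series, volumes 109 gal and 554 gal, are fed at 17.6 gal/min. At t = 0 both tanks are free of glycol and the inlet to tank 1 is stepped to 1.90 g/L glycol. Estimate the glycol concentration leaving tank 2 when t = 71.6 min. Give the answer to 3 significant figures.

Each tank obeys Vᵢ dCᵢ/dt = Q(Cᵢ₋₁ − Cᵢ), so τᵢ = Vᵢ/Q.
τ₁ = 109/17.6 = 6.1932 min; τ₂ = 554/17.6 = 31.477 min.
Tank 1: C₁ = C_in(1 − e^(−t/τ₁)). Tank 2 (τ₁ ≠ τ₂): C₂ = C_in[1 − (τ₁ e^(−t/τ₁) − τ₂ e^(−t/τ₂))/(τ₁ − τ₂)].
At t = 71.6: e^(−t/τ₁) = 9.5297e-06, e^(−t/τ₂) = 0.10283.
C₂ = 1.90·[1 − (6.1932·9.5297e-06 − 31.477·0.10283)/(-25.284)] = 1.90·0.87198 = 1.6568 g/L.

1.66 g/L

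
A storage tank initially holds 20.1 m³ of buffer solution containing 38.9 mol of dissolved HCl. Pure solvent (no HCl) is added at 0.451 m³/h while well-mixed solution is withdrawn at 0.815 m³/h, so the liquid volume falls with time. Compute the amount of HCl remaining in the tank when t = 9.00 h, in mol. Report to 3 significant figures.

26.1 mol

Total volume: dV/dt = Q_in − Q_out = -0.36400 m³/h, so V(t) = 20.1 − 0.36400 t and V(9.00) = 16.824 m³.
Solute balance: dm/dt = 0 − Q_out C = −Q_out m/V(t).
Separate: dm/m = −Q_out dt/V(t) ⇒ ln(m/m₀) = −(Q_out/(Q_in−Q_out)) ln(V/V₀).
m = m₀ (V₀/V)^(Q_out/(Q_in−Q_out)) = 38.9 × (20.1/16.824)^(-2.2390) = 26.119 mol.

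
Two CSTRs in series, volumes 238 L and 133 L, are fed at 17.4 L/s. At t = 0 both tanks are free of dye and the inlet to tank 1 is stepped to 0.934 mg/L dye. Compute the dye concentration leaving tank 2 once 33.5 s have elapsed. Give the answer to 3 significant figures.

0.766 mg/L

Time constants: τᵢ = Vᵢ/Q for each well-mixed tank.
τ₁ = 238/17.4 = 13.678 s; τ₂ = 133/17.4 = 7.6437 s.
Tank 1: C₁ = C_in(1 − e^(−t/τ₁)). Tank 2 (τ₁ ≠ τ₂): C₂ = C_in[1 − (τ₁ e^(−t/τ₁) − τ₂ e^(−t/τ₂))/(τ₁ − τ₂)].
At t = 33.5: e^(−t/τ₁) = 0.086366, e^(−t/τ₂) = 0.012492.
C₂ = 0.934·[1 − (13.678·0.086366 − 7.6437·0.012492)/(6.0345)] = 0.934·0.82006 = 0.76594 mg/L.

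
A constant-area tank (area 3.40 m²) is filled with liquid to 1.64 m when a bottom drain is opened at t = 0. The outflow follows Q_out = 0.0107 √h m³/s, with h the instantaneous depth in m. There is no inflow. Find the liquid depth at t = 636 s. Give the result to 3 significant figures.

0.0783 m

A dh/dt = −Q_out = −0.0107 √h.
Separate and integrate: 2(√h − √h₀) = −(0.0107/A) t.
√h = √1.64 − 0.0107·636/(2·3.40) = 1.2806 − 1.0008 = 0.27986.
h = 0.27986² = 0.078322 m.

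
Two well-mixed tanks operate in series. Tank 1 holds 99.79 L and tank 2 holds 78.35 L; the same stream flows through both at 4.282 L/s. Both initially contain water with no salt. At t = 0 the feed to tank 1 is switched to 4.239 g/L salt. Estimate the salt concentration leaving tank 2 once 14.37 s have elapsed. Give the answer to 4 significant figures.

Time constants: τᵢ = Vᵢ/Q for each well-mixed tank.
τ₁ = 99.79/4.282 = 23.3045 s; τ₂ = 78.35/4.282 = 18.2975 s.
Tank 1: C₁ = C_in(1 − e^(−t/τ₁)). Tank 2 (τ₁ ≠ τ₂): C₂ = C_in[1 − (τ₁ e^(−t/τ₁) − τ₂ e^(−t/τ₂))/(τ₁ − τ₂)].
At t = 14.37: e^(−t/τ₁) = 0.539767, e^(−t/τ₂) = 0.455959.
C₂ = 4.239·[1 − (23.3045·0.539767 − 18.2975·0.455959)/(5.00701)] = 4.239·0.153968 = 0.652671 g/L.

0.6527 g/L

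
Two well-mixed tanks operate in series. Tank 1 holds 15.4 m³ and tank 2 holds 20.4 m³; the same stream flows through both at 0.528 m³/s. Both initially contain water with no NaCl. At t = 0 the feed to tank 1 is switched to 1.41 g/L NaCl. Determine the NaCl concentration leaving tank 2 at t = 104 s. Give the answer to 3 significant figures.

Time constants: τᵢ = Vᵢ/Q for each well-mixed tank.
τ₁ = 15.4/0.528 = 29.167 s; τ₂ = 20.4/0.528 = 38.636 s.
Solving the cascade with C₁(0)=C₂(0)=0 gives C₂(t) = C_in[1 − (τ₁ e^(−t/τ₁) − τ₂ e^(−t/τ₂))/(τ₁ − τ₂)].
At t = 104: e^(−t/τ₁) = 0.028277, e^(−t/τ₂) = 0.067761.
C₂ = 1.41·[1 − (29.167·0.028277 − 38.636·0.067761)/(-9.4697)] = 1.41·0.81063 = 1.1430 g/L.

1.14 g/L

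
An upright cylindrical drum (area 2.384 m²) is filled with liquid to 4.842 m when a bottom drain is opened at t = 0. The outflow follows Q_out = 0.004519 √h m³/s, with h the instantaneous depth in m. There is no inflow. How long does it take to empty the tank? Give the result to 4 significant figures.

Unsteady balance on liquid volume: A dh/dt = −0.004519 √h.
This is separable: 2 d(√h)/dt = −0.004519/A, so √h = √h₀ − (0.004519/(2A)) t.
Tank is empty when √h = 0: t_empty = 2A√h₀/0.004519.
t_empty = 2·2.384·√4.842/0.004519 = 4.76800·2.20045/0.004519 = 2321.70 s.

2322 s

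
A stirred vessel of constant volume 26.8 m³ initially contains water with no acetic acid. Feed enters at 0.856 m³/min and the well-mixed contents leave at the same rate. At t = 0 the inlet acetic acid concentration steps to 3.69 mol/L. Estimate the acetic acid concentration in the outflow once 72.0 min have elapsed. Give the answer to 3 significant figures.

3.32 mol/L

Unsteady species balance (constant V, well mixed): V dC/dt = Q(C_in − C).
Rewrite as dC/dt + C/τ = C_in/τ, τ = V/Q = 31.308 min.
Solution: C(t) = C_in + (C₀ − C_in) e^(−t/τ).
C(72.0) = 3.69 + (0 − 3.69)·e^(−72.0/31.308) = 3.69 + (-3.6900)·0.10029 = 3.3199 mol/L.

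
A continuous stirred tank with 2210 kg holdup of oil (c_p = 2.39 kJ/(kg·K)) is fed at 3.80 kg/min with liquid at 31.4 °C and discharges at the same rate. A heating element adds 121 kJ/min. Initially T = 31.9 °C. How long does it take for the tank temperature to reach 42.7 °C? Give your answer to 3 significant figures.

M c_p dT/dt = ṁ c_p (T_in − T) + Q̇.
τ = M/ṁ = 581.58 min; T_ss = T_in + Q̇/(ṁ c_p) = 44.723 °C.
T(t) = T_ss + (T₀ − T_ss) e^(−t/τ). Set T = 42.7:
e^(−t/τ) = (42.7 − 44.723)/(31.9 − 44.723) = 0.15777
t = −581.58 · ln(0.15777) = 1074.0 min.

1070 min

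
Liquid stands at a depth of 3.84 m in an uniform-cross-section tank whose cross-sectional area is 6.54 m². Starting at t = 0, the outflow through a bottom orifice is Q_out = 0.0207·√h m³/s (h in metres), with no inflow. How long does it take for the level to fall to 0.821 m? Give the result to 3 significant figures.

666 s

Volume balance on the tank: A dh/dt = −0.0207 √h.
∫ h^(−1/2) dh = −(0.0207/A) ∫ dt, giving 2√h = 2√h₀ − (0.0207/A) t.
t = 2A(√h₀ − √h)/0.0207 = 2·6.54·(√3.84 − √0.821)/0.0207
  = 13.080 × (1.9596 − 0.90609) / 0.0207 = 665.69 s.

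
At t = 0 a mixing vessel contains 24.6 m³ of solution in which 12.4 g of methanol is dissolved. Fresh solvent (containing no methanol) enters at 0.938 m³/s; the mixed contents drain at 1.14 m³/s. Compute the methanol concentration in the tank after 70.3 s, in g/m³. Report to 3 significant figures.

Total volume: dV/dt = Q_in − Q_out = -0.20200 m³/s, so V(t) = 24.6 − 0.20200 t and V(70.3) = 10.399 m³.
Species balance (pure solvent in): dm/dt = −Q_out · m/V(t).
Separate: dm/m = −Q_out dt/V(t) ⇒ ln(m/m₀) = −(Q_out/(Q_in−Q_out)) ln(V/V₀).
m = m₀ (V₀/V)^(Q_out/(Q_in−Q_out)) = 12.4 × (24.6/10.399)^(-5.6436) = 0.096193 g.
C = m/V = 0.096193/10.399 = 0.0092498 g/m³.

0.00925 g/m³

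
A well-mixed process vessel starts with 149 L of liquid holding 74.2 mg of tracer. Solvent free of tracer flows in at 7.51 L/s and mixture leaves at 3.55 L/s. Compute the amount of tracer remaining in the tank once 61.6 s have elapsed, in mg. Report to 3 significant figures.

Total volume: dV/dt = Q_in − Q_out = 3.9600 L/s, so V(t) = 149 + 3.9600 t and V(61.6) = 392.94 L.
Species balance (pure solvent in): dm/dt = −Q_out · m/V(t).
Separate: dm/m = −Q_out dt/V(t) ⇒ ln(m/m₀) = −(Q_out/(Q_in−Q_out)) ln(V/V₀).
m = m₀ (V₀/V)^(Q_out/(Q_in−Q_out)) = 74.2 × (149/392.94)^(0.89646) = 31.108 mg.

31.1 mg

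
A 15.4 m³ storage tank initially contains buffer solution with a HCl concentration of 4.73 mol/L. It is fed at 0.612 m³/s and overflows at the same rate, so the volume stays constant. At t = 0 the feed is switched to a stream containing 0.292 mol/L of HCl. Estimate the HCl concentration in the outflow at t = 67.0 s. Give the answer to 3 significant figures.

Unsteady species balance (constant V, well mixed): V dC/dt = Q(C_in − C).
So dC/dt = (C_in − C)/τ with τ = V/Q = 15.4/0.612 = 25.163 s.
C approaches C_in exponentially: C(t) = C_in + (C₀ − C_in) e^(−t/τ).
C(67.0) = 0.292 + (4.73 − 0.292)·e^(−67.0/25.163) = 0.292 + (4.4380)·0.069767 = 0.60162 mol/L.

0.602 mol/L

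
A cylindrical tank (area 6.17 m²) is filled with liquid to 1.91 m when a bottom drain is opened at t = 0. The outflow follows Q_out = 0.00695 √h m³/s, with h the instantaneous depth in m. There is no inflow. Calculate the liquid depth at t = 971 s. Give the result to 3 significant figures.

A dh/dt = −Q_out = −0.00695 √h.
This is separable: 2 d(√h)/dt = −0.00695/A, so √h = √h₀ − (0.00695/(2A)) t.
√h = √1.91 − 0.00695·971/(2·6.17) = 1.3820 − 0.54688 = 0.83515.
h = 0.83515² = 0.69748 m.

0.697 m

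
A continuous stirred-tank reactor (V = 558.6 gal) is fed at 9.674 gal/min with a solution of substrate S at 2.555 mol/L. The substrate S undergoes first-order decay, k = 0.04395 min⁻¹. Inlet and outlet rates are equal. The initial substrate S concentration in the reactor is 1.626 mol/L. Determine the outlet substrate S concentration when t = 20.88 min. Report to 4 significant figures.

Accumulation = in − out − consumed: V dC/dt = Q C_in − Q C − k V C.
dC/dt = (Q/V) C_in − (Q/V + k) C; effective rate a = Q/V + k = 0.0173183 + 0.04395 = 0.0612683 min⁻¹.
C_ss = Q C_in/(Q + kV) = 0.722205 mol/L; C(t) = C_ss + (C₀ − C_ss) e^(−a t).
C(20.88) = 0.722205 + (0.903795)·e^(−0.0612683·20.88) = 0.722205 + (0.903795)·0.278237 = 0.973674 mol/L.

0.9737 mol/L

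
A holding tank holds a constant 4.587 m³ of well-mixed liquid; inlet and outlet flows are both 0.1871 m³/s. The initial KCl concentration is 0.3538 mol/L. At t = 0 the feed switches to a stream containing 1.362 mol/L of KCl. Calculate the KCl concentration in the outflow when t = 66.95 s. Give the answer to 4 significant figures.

Unsteady species balance (constant V, well mixed): V dC/dt = Q(C_in − C).
So dC/dt = (C_in − C)/τ with τ = V/Q = 4.587/0.1871 = 24.5163 s.
C approaches C_in exponentially: C(t) = C_in + (C₀ − C_in) e^(−t/τ).
C(66.95) = 1.362 + (0.3538 − 1.362)·e^(−66.95/24.5163) = 1.362 + (-1.00820)·0.0651648 = 1.29630 mol/L.

1.296 mol/L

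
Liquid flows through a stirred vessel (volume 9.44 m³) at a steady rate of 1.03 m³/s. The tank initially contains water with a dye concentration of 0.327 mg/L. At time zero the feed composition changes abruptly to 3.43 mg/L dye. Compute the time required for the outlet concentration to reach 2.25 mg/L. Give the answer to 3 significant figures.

Unsteady species balance (constant V, well mixed): V dC/dt = Q(C_in − C), so τ = V/Q = 9.1650 s.
C(t) = C_in + (C₀ − C_in) e^(−t/τ). Set C = 2.25 and solve for t:
e^(−t/τ) = (C − C_in)/(C₀ − C_in) = (2.25 − 3.43)/(0.327 − 3.43) = 0.38028
t = −τ ln(…) = 9.1650 × 0.96685 = 8.8613 s.

8.86 s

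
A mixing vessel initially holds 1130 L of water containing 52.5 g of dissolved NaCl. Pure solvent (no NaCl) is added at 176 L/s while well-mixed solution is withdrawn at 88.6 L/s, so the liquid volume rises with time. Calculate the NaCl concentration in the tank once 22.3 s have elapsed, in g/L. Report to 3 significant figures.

0.00617 g/L

Let m(t) be the amount of NaCl. Volume: V(t) = V₀ + (Q_in − Q_out) t = 1130 + 87.400 t; V(22.3) = 3079.0 L.
No NaCl enters, so dm/dt = −Q_out · (m/V).
Separate: dm/m = −Q_out dt/V(t) ⇒ ln(m/m₀) = −(Q_out/(Q_in−Q_out)) ln(V/V₀).
m = m₀ (V₀/V)^(Q_out/(Q_in−Q_out)) = 52.5 × (1130/3079.0)^(1.0137) = 19.004 g.
C = m/V = 19.004/3079.0 = 0.0061721 g/L.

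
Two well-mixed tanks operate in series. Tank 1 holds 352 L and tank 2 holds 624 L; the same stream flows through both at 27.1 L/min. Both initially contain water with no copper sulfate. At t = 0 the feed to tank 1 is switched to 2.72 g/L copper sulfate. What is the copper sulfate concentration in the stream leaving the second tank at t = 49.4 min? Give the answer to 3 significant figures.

Species balance on tank i: dCᵢ/dt = (Cᵢ₋₁ − Cᵢ)/τᵢ with τᵢ = Vᵢ/Q.
τ₁ = 352/27.1 = 12.989 min; τ₂ = 624/27.1 = 23.026 min.
Solving the cascade with C₁(0)=C₂(0)=0 gives C₂(t) = C_in[1 − (τ₁ e^(−t/τ₁) − τ₂ e^(−t/τ₂))/(τ₁ − τ₂)].
At t = 49.4: e^(−t/τ₁) = 0.022298, e^(−t/τ₂) = 0.11702.
C₂ = 2.72·[1 − (12.989·0.022298 − 23.026·0.11702)/(-10.037)] = 2.72·0.76040 = 2.0683 g/L.

2.07 g/L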